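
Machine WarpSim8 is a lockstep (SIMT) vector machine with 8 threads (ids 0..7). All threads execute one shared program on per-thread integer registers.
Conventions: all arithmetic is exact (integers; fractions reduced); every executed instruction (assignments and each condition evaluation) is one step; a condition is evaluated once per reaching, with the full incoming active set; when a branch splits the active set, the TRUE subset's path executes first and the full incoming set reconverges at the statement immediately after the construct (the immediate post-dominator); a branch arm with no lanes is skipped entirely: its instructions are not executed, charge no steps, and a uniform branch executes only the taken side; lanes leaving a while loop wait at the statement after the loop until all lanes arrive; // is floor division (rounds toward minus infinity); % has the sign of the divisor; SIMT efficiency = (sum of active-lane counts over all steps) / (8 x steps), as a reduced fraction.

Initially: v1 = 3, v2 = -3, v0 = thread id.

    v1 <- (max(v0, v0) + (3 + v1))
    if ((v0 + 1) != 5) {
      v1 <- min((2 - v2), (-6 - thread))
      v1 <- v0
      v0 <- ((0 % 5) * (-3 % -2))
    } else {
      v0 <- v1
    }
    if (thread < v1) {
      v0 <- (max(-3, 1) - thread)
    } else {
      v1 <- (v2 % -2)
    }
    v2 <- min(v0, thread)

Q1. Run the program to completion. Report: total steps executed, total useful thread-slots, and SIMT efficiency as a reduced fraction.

Answer: 10 steps, 62 useful, 31/40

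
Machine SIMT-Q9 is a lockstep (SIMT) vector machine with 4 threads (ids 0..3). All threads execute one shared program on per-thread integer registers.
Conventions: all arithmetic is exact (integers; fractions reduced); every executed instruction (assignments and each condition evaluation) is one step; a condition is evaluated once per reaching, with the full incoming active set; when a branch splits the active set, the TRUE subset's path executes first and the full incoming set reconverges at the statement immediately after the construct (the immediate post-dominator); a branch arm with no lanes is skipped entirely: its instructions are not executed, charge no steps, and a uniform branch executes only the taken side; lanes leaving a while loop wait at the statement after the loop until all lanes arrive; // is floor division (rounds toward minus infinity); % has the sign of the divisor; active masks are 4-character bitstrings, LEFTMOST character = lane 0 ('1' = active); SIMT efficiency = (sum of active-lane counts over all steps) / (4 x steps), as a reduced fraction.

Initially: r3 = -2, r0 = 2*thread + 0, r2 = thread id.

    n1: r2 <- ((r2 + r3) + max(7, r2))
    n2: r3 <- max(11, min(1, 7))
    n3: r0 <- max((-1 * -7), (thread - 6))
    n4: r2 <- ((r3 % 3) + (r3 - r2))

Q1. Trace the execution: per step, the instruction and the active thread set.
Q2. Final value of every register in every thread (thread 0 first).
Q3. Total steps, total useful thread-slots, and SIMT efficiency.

step 0: r2 <- ((r2 + r3) + max(7, r2)) 1111
step 1: r3 <- max(11, min(1, 7))     1111
step 2: r0 <- max((-1 * -7), (thread - 6)) 1111
step 3: r2 <- ((r3 % 3) + (r3 - r2)) 1111

Answer: 4 steps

r3: 11,11,11,11
r0: 7,7,7,7
r2: 8,7,6,5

steps = 4; useful = 16; efficiency = 16/16 = 1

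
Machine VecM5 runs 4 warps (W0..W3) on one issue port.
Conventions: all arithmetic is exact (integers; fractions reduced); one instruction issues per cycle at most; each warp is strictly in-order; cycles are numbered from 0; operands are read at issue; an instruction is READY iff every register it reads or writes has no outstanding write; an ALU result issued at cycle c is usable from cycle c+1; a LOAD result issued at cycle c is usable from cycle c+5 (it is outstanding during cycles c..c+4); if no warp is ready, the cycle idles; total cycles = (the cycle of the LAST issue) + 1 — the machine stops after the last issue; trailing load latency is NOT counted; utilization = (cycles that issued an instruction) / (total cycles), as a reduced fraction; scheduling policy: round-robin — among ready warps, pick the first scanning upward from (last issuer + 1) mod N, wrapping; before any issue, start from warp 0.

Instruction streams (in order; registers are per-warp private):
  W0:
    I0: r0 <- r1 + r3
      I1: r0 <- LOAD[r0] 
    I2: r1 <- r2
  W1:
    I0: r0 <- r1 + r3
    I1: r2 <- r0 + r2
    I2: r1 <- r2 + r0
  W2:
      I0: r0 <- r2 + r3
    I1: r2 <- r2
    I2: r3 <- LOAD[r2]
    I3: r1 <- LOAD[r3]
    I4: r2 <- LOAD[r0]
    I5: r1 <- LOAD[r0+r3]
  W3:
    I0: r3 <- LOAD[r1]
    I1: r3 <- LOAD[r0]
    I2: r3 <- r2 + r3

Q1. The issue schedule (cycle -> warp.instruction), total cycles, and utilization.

cycle 0: W0.I0
cycle 1: W1.I0
cycle 2: W2.I0
cycle 3: W3.I0
cycle 4: W0.I1
cycle 5: W1.I1
cycle 6: W2.I1
cycle 7: W0.I2
cycle 8: W1.I2
cycle 9: W2.I2
cycle 10: W3.I1
cycle 11: idle
cycle 12: idle
cycle 13: idle
cycle 14: W2.I3
cycle 15: W3.I2
cycle 16: W2.I4
cycle 17: idle
cycle 18: idle
cycle 19: W2.I5

Answer: 20 cycles, utilization 3/4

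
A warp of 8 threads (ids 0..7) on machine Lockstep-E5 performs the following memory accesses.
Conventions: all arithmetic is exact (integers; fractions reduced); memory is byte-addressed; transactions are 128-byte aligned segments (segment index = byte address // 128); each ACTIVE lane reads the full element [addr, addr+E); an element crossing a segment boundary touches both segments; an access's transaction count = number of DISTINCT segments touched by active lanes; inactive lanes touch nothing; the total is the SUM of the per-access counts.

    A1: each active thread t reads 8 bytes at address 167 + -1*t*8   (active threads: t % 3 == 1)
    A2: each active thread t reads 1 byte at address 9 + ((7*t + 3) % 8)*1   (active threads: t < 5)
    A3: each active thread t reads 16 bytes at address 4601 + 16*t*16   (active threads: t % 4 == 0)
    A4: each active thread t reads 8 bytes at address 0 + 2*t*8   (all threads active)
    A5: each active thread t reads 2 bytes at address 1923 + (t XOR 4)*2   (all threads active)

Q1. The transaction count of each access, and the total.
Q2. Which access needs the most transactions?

A1: 2 transactions
A2: 1 transaction
A3: 4 transactions
A4: 1 transaction
A5: 1 transaction

Answer: 2,1,4,1,1; total 9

Answer: A3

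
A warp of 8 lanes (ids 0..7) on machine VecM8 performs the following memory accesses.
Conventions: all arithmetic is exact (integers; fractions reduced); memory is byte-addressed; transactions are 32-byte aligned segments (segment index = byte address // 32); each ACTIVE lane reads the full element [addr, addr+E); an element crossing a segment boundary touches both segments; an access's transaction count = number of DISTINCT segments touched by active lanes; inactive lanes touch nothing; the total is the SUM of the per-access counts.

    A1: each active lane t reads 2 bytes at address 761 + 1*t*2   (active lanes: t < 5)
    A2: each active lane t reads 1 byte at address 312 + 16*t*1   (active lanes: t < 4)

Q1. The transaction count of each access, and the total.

A1: 2 transactions
A2: 3 transactions

Answer: 2,3; total 5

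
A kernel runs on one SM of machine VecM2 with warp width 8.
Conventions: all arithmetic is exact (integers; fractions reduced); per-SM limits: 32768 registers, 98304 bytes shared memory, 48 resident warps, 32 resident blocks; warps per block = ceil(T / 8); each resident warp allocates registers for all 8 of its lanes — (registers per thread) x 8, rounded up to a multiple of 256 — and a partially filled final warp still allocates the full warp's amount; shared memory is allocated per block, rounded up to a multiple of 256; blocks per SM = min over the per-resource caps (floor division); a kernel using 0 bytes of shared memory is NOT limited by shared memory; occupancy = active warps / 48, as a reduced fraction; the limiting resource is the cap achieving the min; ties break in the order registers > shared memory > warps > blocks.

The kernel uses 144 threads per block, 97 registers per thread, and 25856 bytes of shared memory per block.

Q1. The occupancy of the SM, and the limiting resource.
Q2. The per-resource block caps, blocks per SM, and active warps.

Answer: occupancy 3/8, limited by registers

registers: 1 block
shared memory: 3 blocks
warps: 2 blocks
blocks: 32 blocks

Answer: 1 block, 18 active warps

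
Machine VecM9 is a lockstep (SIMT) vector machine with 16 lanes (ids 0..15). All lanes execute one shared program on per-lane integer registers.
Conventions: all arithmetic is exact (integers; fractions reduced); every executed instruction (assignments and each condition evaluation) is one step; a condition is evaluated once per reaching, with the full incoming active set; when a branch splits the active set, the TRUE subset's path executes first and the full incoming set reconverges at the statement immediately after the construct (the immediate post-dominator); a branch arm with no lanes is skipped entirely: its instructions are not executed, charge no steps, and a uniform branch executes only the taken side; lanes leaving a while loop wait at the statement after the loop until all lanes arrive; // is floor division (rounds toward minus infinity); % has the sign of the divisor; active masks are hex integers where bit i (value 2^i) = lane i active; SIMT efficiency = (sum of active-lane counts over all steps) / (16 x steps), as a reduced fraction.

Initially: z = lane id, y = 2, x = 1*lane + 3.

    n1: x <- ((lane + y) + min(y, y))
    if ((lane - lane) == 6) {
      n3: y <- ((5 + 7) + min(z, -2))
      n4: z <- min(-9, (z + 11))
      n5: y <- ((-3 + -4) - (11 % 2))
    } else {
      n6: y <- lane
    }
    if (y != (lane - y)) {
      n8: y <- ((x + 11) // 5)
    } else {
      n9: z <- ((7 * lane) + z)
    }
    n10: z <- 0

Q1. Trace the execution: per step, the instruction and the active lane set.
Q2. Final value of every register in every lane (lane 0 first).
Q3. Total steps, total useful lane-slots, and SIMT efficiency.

step 0: x <- ((lane + y) + min(y, y)) 0xffff
step 1: eval ((lane - lane) == 6)    0xffff
step 2: y <- lane                    0xffff
step 3: eval (y != (lane - y))       0xffff
step 4: y <- ((x + 11) // 5)         0xfffe
step 5: z <- ((7 * lane) + z)        0x0001
step 6: z <- 0                       0xffff

Answer: 7 steps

z: 0,0,0,0,0,0,0,0,0,0,0,0,0,0,0,0
y: 0,3,3,3,3,4,4,4,4,4,5,5,5,5,5,6
x: 4,5,6,7,8,9,10,11,12,13,14,15,16,17,18,19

steps = 7; useful = 96; efficiency = 96/112 = 6/7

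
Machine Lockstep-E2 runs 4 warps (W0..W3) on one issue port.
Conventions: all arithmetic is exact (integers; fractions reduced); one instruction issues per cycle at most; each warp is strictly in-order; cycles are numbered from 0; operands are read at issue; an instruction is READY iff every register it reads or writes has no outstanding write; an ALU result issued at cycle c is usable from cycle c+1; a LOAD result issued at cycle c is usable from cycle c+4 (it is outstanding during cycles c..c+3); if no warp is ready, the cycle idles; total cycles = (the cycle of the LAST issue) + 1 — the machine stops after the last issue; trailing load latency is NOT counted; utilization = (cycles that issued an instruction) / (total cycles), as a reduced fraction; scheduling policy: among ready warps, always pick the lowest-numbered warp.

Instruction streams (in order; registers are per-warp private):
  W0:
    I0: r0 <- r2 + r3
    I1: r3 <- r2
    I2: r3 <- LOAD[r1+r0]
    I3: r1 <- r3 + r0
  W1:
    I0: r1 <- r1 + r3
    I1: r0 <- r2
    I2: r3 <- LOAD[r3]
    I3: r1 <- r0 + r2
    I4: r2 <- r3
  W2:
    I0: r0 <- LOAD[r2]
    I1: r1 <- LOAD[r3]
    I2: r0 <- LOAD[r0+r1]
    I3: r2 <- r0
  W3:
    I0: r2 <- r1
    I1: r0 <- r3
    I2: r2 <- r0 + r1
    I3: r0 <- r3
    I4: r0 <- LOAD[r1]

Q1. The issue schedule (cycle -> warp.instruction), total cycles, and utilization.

cycle 0: W0.I0
cycle 1: W0.I1
cycle 2: W0.I2
cycle 3: W1.I0
cycle 4: W1.I1
cycle 5: W1.I2
cycle 6: W0.I3
cycle 7: W1.I3
cycle 8: W2.I0
cycle 9: W1.I4
cycle 10: W2.I1
cycle 11: W3.I0
cycle 12: W3.I1
cycle 13: W3.I2
cycle 14: W2.I2
cycle 15: W3.I3
cycle 16: W3.I4
cycle 17: idle
cycle 18: W2.I3

Answer: 19 cycles, utilization 18/19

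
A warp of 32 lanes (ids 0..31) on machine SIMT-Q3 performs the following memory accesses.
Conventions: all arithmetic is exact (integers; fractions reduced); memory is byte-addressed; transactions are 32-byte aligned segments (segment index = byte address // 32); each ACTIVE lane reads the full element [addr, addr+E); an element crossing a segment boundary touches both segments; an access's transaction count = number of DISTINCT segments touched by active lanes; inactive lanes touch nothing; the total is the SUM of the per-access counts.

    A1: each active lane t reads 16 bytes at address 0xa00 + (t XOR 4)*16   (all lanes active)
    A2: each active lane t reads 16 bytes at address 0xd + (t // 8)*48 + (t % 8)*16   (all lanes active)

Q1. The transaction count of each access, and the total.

A1: 16 transactions
A2: 9 transactions

Answer: 16,9; total 25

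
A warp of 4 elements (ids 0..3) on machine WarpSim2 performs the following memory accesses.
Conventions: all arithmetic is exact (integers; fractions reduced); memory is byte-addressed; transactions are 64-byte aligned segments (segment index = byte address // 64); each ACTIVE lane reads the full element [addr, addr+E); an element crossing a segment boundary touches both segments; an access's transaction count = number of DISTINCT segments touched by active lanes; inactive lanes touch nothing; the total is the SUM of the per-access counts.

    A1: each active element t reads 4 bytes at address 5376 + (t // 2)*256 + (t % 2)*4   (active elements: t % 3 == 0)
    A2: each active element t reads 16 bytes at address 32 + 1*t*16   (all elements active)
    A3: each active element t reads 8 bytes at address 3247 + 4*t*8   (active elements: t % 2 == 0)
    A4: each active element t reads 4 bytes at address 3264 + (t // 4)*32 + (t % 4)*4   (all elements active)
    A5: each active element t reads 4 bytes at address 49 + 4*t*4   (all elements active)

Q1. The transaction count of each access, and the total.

A1: 2 transactions
A2: 2 transactions
A3: 2 transactions
A4: 1 transaction
A5: 2 transactions

Answer: 2,2,2,1,2; total 9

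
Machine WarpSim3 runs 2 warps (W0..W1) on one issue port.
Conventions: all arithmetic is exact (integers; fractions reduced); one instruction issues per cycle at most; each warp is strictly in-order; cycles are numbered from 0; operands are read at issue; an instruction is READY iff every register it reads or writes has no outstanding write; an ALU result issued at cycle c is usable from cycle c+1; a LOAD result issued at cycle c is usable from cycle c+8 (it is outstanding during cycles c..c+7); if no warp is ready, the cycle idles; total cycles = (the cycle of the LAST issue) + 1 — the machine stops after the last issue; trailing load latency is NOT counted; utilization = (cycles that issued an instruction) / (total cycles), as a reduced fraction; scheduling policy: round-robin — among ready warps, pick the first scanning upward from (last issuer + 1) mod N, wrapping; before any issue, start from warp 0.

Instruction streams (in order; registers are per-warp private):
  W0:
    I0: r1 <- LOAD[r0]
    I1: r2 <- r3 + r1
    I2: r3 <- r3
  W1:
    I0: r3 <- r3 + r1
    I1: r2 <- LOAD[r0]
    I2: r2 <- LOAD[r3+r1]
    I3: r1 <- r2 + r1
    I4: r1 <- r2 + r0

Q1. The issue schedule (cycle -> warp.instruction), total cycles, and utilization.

cycle 0: W0.I0
cycle 1: W1.I0
cycle 2: W1.I1
cycle 3: idle
cycle 4: idle
cycle 5: idle
cycle 6: idle
cycle 7: idle
cycle 8: W0.I1
cycle 9: W0.I2
cycle 10: W1.I2
cycle 11: idle
cycle 12: idle
cycle 13: idle
cycle 14: idle
cycle 15: idle
cycle 16: idle
cycle 17: idle
cycle 18: W1.I3
cycle 19: W1.I4

Answer: 20 cycles, utilization 2/5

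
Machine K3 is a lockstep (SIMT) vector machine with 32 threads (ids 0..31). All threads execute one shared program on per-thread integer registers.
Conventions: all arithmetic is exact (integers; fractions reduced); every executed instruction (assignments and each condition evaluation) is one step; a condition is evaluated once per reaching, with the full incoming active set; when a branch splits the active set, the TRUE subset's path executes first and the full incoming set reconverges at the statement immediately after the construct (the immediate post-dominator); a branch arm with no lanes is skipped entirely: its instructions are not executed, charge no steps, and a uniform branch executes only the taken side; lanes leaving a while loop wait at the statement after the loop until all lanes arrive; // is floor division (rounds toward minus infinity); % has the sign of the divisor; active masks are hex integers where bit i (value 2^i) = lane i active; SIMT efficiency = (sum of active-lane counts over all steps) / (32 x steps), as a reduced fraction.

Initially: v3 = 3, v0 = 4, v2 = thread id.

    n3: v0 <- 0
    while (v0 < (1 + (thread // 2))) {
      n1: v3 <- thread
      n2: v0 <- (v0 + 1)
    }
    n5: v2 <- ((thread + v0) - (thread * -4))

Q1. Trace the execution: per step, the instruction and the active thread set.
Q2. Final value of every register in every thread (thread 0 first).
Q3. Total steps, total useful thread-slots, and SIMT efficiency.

step 0: v0 <- 0                      0xffffffff
step 1: eval (v0 < (1 + (thread // 2))) 0xffffffff
step 2: v3 <- thread                 0xffffffff
step 3: v0 <- (v0 + 1)               0xffffffff
step 4: eval (v0 < (1 + (thread // 2))) 0xffffffff
step 5: v3 <- thread                 0xfffffffc
step 6: v0 <- (v0 + 1)               0xfffffffc
step 7: eval (v0 < (1 + (thread // 2))) 0xfffffffc
step 8: v3 <- thread                 0xfffffff0
step 9: v0 <- (v0 + 1)               0xfffffff0
step 10: eval (v0 < (1 + (thread // 2))) 0xfffffff0
step 11: v3 <- thread                 0xffffffc0
step 12: v0 <- (v0 + 1)               0xffffffc0
step 13: eval (v0 < (1 + (thread // 2))) 0xffffffc0
step 14: v3 <- thread                 0xffffff00
step 15: v0 <- (v0 + 1)               0xffffff00
step 16: eval (v0 < (1 + (thread // 2))) 0xffffff00
step 17: v3 <- thread                 0xfffffc00
step 18: v0 <- (v0 + 1)               0xfffffc00
step 19: eval (v0 < (1 + (thread // 2))) 0xfffffc00
step 20: v3 <- thread                 0xfffff000
step 21: v0 <- (v0 + 1)               0xfffff000
step 22: eval (v0 < (1 + (thread // 2))) 0xfffff000
step 23: v3 <- thread                 0xffffc000
step 24: v0 <- (v0 + 1)               0xffffc000
step 25: eval (v0 < (1 + (thread // 2))) 0xffffc000
step 26: v3 <- thread                 0xffff0000
step 27: v0 <- (v0 + 1)               0xffff0000
step 28: eval (v0 < (1 + (thread // 2))) 0xffff0000
step 29: v3 <- thread                 0xfffc0000
step 30: v0 <- (v0 + 1)               0xfffc0000
step 31: eval (v0 < (1 + (thread // 2))) 0xfffc0000
step 32: v3 <- thread                 0xfff00000
step 33: v0 <- (v0 + 1)               0xfff00000
step 34: eval (v0 < (1 + (thread // 2))) 0xfff00000
step 35: v3 <- thread                 0xffc00000
step 36: v0 <- (v0 + 1)               0xffc00000
step 37: eval (v0 < (1 + (thread // 2))) 0xffc00000
step 38: v3 <- thread                 0xff000000
step 39: v0 <- (v0 + 1)               0xff000000
step 40: eval (v0 < (1 + (thread // 2))) 0xff000000
step 41: v3 <- thread                 0xfc000000
step 42: v0 <- (v0 + 1)               0xfc000000
step 43: eval (v0 < (1 + (thread // 2))) 0xfc000000
step 44: v3 <- thread                 0xf0000000
step 45: v0 <- (v0 + 1)               0xf0000000
step 46: eval (v0 < (1 + (thread // 2))) 0xf0000000
step 47: v3 <- thread                 0xc0000000
step 48: v0 <- (v0 + 1)               0xc0000000
step 49: eval (v0 < (1 + (thread // 2))) 0xc0000000
step 50: v2 <- ((thread + v0) - (thread * -4)) 0xffffffff

Answer: 51 steps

v3: 0,1,2,3,4,5,6,7,8,9,10,11,12,13,14,15,16,17,18,19,20,21,22,23,24,25,26,27,28,29,30,31
v0: 1,1,2,2,3,3,4,4,5,5,6,6,7,7,8,8,9,9,10,10,11,11,12,12,13,13,14,14,15,15,16,16
v2: 1,6,12,17,23,28,34,39,45,50,56,61,67,72,78,83,89,94,100,105,111,116,122,127,133,138,144,149,155,160,166,171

steps = 51; useful = 912; efficiency = 912/1632 = 19/34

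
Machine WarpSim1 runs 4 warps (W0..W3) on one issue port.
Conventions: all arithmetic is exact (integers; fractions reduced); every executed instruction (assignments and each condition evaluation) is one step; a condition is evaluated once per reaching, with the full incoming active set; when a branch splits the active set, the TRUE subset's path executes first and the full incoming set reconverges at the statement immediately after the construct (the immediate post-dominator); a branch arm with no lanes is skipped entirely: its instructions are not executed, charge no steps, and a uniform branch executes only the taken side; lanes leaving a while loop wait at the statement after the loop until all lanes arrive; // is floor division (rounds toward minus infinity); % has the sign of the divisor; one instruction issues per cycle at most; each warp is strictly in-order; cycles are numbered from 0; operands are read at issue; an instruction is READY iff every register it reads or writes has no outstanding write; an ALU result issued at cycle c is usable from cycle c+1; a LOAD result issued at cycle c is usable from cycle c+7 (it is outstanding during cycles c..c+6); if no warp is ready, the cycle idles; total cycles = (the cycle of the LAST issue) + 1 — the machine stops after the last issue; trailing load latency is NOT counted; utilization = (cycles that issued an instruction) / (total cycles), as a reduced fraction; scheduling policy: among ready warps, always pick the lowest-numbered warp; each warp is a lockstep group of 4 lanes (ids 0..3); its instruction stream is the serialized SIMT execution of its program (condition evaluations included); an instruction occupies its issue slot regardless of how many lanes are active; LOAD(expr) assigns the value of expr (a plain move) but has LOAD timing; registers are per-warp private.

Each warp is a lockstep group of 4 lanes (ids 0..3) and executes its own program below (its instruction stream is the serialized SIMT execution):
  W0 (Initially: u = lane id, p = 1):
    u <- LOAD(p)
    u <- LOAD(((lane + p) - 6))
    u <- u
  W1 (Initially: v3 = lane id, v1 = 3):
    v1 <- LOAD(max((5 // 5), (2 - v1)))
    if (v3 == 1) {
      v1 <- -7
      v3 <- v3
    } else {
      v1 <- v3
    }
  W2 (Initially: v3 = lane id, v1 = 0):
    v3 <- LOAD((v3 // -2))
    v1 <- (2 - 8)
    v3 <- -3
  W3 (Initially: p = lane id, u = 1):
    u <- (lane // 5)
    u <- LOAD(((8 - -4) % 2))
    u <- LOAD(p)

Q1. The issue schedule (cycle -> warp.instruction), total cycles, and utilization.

cycle 0: W0.I0
cycle 1: W1.I0
cycle 2: W1.I1
cycle 3: W2.I0
cycle 4: W2.I1
cycle 5: W3.I0
cycle 6: W3.I1
cycle 7: W0.I1
cycle 8: W1.I2
cycle 9: W1.I3
cycle 10: W1.I4
cycle 11: W2.I2
cycle 12: idle
cycle 13: W3.I2
cycle 14: W0.I2

Answer: 15 cycles, utilization 14/15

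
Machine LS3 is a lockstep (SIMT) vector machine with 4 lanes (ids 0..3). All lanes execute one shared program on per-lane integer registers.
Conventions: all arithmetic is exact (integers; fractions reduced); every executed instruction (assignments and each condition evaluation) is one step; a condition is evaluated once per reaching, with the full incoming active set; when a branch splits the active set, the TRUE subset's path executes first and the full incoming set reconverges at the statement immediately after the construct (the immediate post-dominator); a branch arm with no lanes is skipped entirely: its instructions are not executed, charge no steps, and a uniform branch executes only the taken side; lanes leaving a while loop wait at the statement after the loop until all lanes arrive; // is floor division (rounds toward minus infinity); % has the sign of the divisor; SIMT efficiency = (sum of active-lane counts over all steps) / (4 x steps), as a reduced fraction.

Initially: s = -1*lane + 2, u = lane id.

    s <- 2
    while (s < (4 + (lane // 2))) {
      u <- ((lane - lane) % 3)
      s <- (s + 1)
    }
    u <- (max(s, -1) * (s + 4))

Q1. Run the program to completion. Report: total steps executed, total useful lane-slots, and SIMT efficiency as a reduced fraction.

Answer: 12 steps, 42 useful, 7/8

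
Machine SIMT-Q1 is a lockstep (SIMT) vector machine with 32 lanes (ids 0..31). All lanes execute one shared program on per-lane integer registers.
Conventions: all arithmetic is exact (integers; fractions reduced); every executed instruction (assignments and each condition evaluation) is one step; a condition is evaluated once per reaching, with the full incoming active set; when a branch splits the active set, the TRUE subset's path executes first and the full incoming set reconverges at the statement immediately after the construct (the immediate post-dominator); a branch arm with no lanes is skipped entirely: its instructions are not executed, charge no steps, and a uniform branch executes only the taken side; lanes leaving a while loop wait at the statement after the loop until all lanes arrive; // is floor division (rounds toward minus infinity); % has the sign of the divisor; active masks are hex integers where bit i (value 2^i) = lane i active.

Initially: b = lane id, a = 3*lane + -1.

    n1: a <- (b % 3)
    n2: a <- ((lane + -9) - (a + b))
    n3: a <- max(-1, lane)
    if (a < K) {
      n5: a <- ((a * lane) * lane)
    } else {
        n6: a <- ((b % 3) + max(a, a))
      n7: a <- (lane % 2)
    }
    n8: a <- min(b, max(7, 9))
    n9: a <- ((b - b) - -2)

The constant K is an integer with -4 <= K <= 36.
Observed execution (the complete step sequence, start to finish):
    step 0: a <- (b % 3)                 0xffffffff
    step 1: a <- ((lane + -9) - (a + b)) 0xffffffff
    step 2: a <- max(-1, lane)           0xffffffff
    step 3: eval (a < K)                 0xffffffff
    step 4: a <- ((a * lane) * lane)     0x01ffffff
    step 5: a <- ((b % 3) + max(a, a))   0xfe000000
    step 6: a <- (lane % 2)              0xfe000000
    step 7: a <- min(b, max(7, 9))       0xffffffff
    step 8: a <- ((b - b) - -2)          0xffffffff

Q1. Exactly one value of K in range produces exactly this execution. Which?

Answer: K = 25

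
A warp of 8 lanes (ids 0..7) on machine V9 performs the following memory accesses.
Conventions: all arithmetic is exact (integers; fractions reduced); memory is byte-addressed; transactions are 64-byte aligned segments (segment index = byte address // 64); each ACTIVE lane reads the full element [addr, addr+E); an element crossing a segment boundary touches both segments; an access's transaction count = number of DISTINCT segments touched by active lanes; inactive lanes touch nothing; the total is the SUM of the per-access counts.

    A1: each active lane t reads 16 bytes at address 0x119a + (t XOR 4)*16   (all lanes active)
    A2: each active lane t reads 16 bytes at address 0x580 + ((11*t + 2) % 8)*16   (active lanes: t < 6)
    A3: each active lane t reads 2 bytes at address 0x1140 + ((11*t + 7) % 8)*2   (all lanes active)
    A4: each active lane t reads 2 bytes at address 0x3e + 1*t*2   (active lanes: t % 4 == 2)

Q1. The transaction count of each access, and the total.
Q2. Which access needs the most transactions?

A1: 3 transactions
A2: 2 transactions
A3: 1 transaction
A4: 1 transaction

Answer: 3,2,1,1; total 7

Answer: A1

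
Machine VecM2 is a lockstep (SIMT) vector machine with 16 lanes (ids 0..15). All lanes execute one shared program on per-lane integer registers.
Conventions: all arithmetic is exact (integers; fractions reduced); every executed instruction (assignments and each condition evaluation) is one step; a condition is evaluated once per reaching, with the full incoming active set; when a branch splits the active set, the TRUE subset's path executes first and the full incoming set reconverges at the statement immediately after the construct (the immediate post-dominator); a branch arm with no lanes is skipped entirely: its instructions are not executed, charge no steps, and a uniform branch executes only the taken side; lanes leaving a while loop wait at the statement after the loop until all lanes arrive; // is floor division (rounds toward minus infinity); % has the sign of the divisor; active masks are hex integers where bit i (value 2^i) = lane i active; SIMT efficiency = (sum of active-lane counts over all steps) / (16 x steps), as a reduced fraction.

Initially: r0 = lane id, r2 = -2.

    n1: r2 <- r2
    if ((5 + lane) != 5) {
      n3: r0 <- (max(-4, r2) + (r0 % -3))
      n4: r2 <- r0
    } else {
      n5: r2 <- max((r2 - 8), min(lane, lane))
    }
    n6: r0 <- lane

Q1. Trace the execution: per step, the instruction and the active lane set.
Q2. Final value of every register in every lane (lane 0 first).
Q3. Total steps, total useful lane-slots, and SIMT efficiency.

step 0: r2 <- r2                     0xffff
step 1: eval ((5 + lane) != 5)       0xffff
step 2: r0 <- (max(-4, r2) + (r0 % -3)) 0xfffe
step 3: r2 <- r0                     0xfffe
step 4: r2 <- max((r2 - 8), min(lane, lane)) 0x0001
step 5: r0 <- lane                   0xffff

Answer: 6 steps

r0: 0,1,2,3,4,5,6,7,8,9,10,11,12,13,14,15
r2: 0,-4,-3,-2,-4,-3,-2,-4,-3,-2,-4,-3,-2,-4,-3,-2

steps = 6; useful = 79; efficiency = 79/96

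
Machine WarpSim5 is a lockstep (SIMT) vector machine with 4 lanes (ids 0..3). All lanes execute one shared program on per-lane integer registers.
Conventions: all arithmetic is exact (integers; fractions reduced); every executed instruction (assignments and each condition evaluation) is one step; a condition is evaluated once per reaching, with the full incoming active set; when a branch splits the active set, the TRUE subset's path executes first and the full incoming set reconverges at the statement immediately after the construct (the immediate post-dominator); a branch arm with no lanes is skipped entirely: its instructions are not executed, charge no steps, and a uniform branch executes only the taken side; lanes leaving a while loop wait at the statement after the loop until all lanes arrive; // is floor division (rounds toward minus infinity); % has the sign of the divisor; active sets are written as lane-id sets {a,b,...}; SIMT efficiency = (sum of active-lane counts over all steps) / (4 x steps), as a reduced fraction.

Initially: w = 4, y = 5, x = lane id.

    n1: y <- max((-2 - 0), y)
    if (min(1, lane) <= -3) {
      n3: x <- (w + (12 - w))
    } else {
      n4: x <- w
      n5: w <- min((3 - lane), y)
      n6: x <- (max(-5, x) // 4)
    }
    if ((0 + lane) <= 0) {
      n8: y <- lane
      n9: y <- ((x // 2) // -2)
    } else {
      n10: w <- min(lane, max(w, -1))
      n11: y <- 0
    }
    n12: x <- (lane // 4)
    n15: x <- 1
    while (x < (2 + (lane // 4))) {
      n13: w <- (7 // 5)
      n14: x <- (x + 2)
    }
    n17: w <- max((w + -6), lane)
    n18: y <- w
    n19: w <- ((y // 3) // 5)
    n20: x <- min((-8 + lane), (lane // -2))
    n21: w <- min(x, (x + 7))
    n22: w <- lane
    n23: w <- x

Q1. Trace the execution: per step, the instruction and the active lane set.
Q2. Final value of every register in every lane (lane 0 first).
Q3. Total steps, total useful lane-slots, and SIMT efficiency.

step 0: y <- max((-2 - 0), y)        {0,1,2,3}
step 1: eval (min(1, lane) <= -3)    {0,1,2,3}
step 2: x <- w                       {0,1,2,3}
step 3: w <- min((3 - lane), y)      {0,1,2,3}
step 4: x <- (max(-5, x) // 4)       {0,1,2,3}
step 5: eval ((0 + lane) <= 0)       {0,1,2,3}
step 6: y <- lane                    {0}
step 7: y <- ((x // 2) // -2)        {0}
step 8: w <- min(lane, max(w, -1))   {1,2,3}
step 9: y <- 0                       {1,2,3}
step 10: x <- (lane // 4)             {0,1,2,3}
step 11: x <- 1                       {0,1,2,3}
step 12: eval (x < (2 + (lane // 4))) {0,1,2,3}
step 13: w <- (7 // 5)                {0,1,2,3}
step 14: x <- (x + 2)                 {0,1,2,3}
step 15: eval (x < (2 + (lane // 4))) {0,1,2,3}
step 16: w <- max((w + -6), lane)     {0,1,2,3}
step 17: y <- w                       {0,1,2,3}
step 18: w <- ((y // 3) // 5)         {0,1,2,3}
step 19: x <- min((-8 + lane), (lane // -2)) {0,1,2,3}
step 20: w <- min(x, (x + 7))         {0,1,2,3}
step 21: w <- lane                    {0,1,2,3}
step 22: w <- x                       {0,1,2,3}

Answer: 23 steps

w: -8,-7,-6,-5
y: 0,1,2,3
x: -8,-7,-6,-5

steps = 23; useful = 84; efficiency = 84/92 = 21/23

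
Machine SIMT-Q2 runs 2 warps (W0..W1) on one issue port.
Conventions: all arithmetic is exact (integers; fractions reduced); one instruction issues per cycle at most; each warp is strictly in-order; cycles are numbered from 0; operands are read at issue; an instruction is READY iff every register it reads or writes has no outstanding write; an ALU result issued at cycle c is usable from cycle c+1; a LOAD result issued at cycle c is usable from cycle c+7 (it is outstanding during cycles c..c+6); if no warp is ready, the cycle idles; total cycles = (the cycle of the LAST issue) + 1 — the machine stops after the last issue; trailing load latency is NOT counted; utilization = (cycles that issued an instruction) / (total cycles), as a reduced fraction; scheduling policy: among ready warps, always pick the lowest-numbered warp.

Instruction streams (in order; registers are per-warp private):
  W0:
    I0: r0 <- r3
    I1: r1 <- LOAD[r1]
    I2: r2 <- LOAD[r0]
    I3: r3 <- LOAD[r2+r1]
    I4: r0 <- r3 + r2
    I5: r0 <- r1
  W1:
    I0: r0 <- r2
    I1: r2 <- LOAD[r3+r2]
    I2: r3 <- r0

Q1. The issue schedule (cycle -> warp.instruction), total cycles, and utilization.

cycle 0: W0.I0
cycle 1: W0.I1
cycle 2: W0.I2
cycle 3: W1.I0
cycle 4: W1.I1
cycle 5: W1.I2
cycle 6: idle
cycle 7: idle
cycle 8: idle
cycle 9: W0.I3
cycle 10: idle
cycle 11: idle
cycle 12: idle
cycle 13: idle
cycle 14: idle
cycle 15: idle
cycle 16: W0.I4
cycle 17: W0.I5

Answer: 18 cycles, utilization 1/2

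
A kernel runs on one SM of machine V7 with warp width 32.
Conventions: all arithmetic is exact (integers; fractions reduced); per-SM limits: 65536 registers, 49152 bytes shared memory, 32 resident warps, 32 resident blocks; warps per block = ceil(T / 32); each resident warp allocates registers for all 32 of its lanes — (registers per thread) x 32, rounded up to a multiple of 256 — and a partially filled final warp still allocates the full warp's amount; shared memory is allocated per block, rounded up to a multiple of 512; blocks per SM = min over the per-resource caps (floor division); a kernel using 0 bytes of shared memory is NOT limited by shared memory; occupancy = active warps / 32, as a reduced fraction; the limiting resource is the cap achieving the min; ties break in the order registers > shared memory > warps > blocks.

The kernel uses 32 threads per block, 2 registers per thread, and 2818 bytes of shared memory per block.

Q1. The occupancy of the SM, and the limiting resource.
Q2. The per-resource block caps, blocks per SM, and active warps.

Answer: occupancy 1/2, limited by shared memory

registers: 256 blocks
shared memory: 16 blocks
warps: 32 blocks
blocks: 32 blocks

Answer: 16 blocks, 16 active warps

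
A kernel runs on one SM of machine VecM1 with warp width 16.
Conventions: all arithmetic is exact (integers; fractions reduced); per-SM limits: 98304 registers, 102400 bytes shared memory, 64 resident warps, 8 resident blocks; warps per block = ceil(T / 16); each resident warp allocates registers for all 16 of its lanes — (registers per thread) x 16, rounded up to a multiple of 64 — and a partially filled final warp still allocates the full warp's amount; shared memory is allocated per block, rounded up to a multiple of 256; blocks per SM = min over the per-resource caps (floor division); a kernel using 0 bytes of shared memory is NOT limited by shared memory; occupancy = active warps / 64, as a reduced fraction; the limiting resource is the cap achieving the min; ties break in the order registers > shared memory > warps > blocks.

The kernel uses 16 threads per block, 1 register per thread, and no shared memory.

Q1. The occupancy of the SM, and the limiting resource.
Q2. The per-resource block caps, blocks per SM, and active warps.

Answer: occupancy 1/8, limited by blocks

registers: 1536 blocks
shared memory: no limit (kernel uses none)
warps: 64 blocks
blocks: 8 blocks

Answer: 8 blocks, 8 active warps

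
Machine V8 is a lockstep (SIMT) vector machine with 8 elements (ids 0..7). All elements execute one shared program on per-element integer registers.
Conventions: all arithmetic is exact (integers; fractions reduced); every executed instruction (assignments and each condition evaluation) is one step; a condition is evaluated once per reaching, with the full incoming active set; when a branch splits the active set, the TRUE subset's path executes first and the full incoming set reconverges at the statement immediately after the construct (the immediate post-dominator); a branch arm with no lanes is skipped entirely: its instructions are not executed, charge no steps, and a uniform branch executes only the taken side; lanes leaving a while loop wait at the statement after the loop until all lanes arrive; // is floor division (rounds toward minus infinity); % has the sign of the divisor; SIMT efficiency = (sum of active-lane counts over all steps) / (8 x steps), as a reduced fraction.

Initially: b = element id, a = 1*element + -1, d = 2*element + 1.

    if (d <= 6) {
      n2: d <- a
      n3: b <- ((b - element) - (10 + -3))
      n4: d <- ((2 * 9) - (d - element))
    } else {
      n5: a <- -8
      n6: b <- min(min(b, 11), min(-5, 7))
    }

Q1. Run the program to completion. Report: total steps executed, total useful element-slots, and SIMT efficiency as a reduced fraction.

Answer: 6 steps, 27 useful, 9/16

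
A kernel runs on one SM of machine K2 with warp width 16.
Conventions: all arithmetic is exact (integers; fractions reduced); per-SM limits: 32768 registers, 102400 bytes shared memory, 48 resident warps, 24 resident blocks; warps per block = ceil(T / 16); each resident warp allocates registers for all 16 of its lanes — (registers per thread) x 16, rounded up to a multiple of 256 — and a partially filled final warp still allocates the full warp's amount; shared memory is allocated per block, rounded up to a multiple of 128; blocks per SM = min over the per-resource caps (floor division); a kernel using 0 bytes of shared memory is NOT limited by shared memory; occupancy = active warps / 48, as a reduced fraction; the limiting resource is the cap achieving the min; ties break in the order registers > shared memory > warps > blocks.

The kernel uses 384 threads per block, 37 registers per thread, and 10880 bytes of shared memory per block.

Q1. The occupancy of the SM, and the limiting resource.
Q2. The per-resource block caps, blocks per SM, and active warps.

Answer: occupancy 1/2, limited by registers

registers: 1 block
shared memory: 9 blocks
warps: 2 blocks
blocks: 24 blocks

Answer: 1 block, 24 active warps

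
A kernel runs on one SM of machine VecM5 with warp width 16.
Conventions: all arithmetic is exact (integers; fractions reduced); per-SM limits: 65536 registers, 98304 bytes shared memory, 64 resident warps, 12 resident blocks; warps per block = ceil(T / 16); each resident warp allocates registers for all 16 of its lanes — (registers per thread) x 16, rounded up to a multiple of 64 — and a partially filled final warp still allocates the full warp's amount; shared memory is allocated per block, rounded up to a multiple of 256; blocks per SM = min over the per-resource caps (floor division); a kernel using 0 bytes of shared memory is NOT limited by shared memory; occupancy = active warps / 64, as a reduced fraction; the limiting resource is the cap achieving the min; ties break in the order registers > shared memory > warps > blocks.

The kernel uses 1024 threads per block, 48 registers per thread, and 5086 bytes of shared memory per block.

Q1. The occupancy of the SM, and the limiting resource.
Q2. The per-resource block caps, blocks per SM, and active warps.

Answer: occupancy 1, limited by registers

registers: 1 block
shared memory: 19 blocks
warps: 1 block
blocks: 12 blocks

Answer: 1 block, 64 active warps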